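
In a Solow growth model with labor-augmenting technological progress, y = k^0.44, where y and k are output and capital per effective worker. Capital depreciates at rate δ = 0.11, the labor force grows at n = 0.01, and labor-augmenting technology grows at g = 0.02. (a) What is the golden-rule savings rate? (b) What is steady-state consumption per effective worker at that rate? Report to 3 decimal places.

The effective depreciation rate is n + g + δ = 0.01 + 0.02 + 0.11 = 0.14.
For Cobb-Douglas, s_gold equals capital's share: s_gold = 0.44.
Setting f'(k) = n+g+δ gives 0.44·k^(0.44−1) = 0.14, hence k_gold = (0.44/0.14)^(1/0.56) ≈ 7.7282.
y_gold = 7.7282^0.44 ≈ 2.4590; c_gold = (1−0.44)·y_gold ≈ 1.3770.

(a) s_gold = 0.440; (b) c_gold ≈ 1.377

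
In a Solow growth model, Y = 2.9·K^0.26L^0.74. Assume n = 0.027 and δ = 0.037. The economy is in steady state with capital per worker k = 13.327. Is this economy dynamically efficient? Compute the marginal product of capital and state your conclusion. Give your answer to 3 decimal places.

Break-even investment rate: n + δ = 0.027 + 0.037 = 0.064.
MPK = 0.26·2.9·k^(0.26−1) = 0.26·2.9·13.327^(-0.74) ≈ 0.1109.
MPK > 0.064, so the economy is dynamically efficient (under-saving).

dynamically efficient; MPK ≈ 0.111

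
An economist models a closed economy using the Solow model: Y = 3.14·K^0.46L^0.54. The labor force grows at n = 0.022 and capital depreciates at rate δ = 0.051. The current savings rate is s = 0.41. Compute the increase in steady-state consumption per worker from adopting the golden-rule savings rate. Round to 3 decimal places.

Break-even investment rate: n + δ = 0.022 + 0.051 = 0.073.
Current steady state (s = 0.41): k* = (0.41·3.14/0.073)^(1/0.54) ≈ 203.2969, y* = 3.14·203.2969^0.46 ≈ 36.1968, c* = (1−0.41)·36.1968 ≈ 21.3561.
Setting f'(k) = n+δ gives 0.46·3.14·k^(0.46−1) = 0.073, hence k_gold = (0.46·3.14/0.073)^(1/0.54) ≈ 251.5795.
y_gold = 3.14·251.5795^0.46 ≈ 39.9246, c_gold = y_gold − 0.073·k_gold ≈ 21.5593.
Gain: Δc = 21.5593 − 21.3561 ≈ 0.2032.

Δc ≈ 0.203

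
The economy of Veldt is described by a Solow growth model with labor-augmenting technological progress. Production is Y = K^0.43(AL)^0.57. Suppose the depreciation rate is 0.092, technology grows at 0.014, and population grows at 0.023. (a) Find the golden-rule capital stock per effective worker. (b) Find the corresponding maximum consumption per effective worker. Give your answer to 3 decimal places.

n + g + δ = 0.023 + 0.014 + 0.092 = 0.129.
Golden rule sets MPK = n+g+δ: 0.43·k^(0.43−1) = 0.129, so k_gold = (0.43/0.129)^(1/0.57) ≈ 8.2667.
y_gold = 8.2667^0.43 ≈ 2.4800; c_gold = y_gold − 0.129·k_gold ≈ 1.4136.

(a) k_gold ≈ 8.267; (b) c_gold ≈ 1.414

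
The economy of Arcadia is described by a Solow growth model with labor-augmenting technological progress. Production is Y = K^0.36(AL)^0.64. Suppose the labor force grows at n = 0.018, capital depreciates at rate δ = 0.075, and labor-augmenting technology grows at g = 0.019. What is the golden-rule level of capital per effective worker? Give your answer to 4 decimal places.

Break-even investment rate: n + g + δ = 0.018 + 0.019 + 0.075 = 0.112.
Setting f'(k) = n+g+δ gives 0.36·k^(0.36−1) = 0.112, hence k_gold = (0.36/0.112)^(1/0.64) ≈ 6.1990.

k_gold ≈ 6.1990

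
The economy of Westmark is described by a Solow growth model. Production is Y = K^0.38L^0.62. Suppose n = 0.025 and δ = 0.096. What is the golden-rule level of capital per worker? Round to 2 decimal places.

Break-even investment rate: n + δ = 0.025 + 0.096 = 0.121.
Golden rule sets MPK = n+δ: 0.38·k^(0.38−1) = 0.121, so k_gold = (0.38/0.121)^(1/0.62) ≈ 6.3330.

k_gold ≈ 6.33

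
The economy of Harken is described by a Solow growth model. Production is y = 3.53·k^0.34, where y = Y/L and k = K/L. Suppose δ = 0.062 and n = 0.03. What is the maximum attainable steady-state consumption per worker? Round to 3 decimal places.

The effective depreciation rate is n + δ = 0.03 + 0.062 = 0.092.
Golden rule sets MPK = n+δ: 0.34·3.53·k^(0.34−1) = 0.092, so k_gold = (0.34·3.53/0.092)^(1/0.66) ≈ 48.9891.
y_gold = 3.53·48.9891^0.34 ≈ 13.2559.
c_gold = y_gold − (n+δ)·k_gold = 13.2559 − 0.092·48.9891 ≈ 8.7489.

c_gold ≈ 8.749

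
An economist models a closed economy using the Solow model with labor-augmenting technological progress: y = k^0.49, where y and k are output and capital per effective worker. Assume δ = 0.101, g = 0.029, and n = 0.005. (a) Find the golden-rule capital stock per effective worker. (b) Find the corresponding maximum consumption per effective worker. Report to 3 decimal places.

(a) k_gold ≈ 12.525; (b) c_gold ≈ 1.760

n + g + δ = 0.005 + 0.029 + 0.101 = 0.135.
Maximizing c = f(k) − (n+g+δ)·k gives f'(k) = n+g+δ, i.e. 0.49·k^(0.49−1) = 0.135, so k_gold = (0.49/0.135)^(1/0.51) ≈ 12.5248.
y_gold = 12.5248^0.49 ≈ 3.4507; c_gold = y_gold − 0.135·k_gold ≈ 1.7599.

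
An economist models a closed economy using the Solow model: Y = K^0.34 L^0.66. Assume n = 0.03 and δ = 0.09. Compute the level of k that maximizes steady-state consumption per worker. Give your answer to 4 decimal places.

The effective depreciation rate is n + δ = 0.03 + 0.09 = 0.12.
Setting f'(k) = n+δ gives 0.34·k^(0.34−1) = 0.12, hence k_gold = (0.34/0.12)^(1/0.66) ≈ 4.8451.

k_gold ≈ 4.8451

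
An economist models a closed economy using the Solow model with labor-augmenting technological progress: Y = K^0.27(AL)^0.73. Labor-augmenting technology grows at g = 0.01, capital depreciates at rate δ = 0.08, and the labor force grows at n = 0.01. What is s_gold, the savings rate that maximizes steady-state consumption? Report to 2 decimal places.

s_gold = 0.27

The effective depreciation rate is n + g + δ = 0.01 + 0.01 + 0.08 = 0.1.
At the golden rule MPK = n+g+δ, and in any Cobb-Douglas steady state s = (n+g+δ)·k/y = MPK·k/y = capital's share 0.27.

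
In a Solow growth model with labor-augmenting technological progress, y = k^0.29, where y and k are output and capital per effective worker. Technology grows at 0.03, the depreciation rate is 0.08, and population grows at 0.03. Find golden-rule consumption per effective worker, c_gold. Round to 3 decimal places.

c_gold ≈ 0.956

n + g + δ = 0.03 + 0.03 + 0.08 = 0.14.
At the golden rule the marginal product of capital equals n+g+δ: 0.29·k^(0.29−1) = 0.14. Solving, k_gold = (0.29/0.14)^(1/0.71) ≈ 2.7890.
y_gold = 2.7890^0.29 ≈ 1.3464.
c_gold = y_gold − (n+g+δ)·k_gold = 1.3464 − 0.14·2.7890 ≈ 0.9560.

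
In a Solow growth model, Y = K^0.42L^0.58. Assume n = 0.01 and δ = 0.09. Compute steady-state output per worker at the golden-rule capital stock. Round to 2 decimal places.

y_gold ≈ 2.83

The effective depreciation rate is n + δ = 0.01 + 0.09 = 0.1.
At the golden rule the marginal product of capital equals n+δ: 0.42·k^(0.42−1) = 0.1. Solving, k_gold = (0.42/0.1)^(1/0.58) ≈ 11.8732.
Output: y_gold = k_gold^0.42 = 11.8732^0.42 ≈ 2.8270.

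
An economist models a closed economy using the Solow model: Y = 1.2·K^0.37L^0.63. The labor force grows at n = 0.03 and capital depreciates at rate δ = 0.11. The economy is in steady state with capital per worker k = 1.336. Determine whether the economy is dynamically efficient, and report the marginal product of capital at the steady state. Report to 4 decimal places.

Capital per worker breaks even when investment replaces (n + δ)·k; here n + δ = 0.14.
MPK = 0.37·1.2·k^(0.37−1) = 0.37·1.2·1.336^(-0.63) ≈ 0.3699.
MPK > 0.14, so the economy is dynamically efficient (under-saving).

dynamically efficient; MPK ≈ 0.3699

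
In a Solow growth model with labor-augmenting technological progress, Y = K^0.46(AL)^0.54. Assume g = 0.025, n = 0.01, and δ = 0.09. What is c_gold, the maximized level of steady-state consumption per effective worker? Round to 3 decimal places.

Capital per effective worker breaks even when investment replaces (n + g + δ)·k; here n + g + δ = 0.125.
Setting f'(k) = n+g+δ gives 0.46·k^(0.46−1) = 0.125, hence k_gold = (0.46/0.125)^(1/0.54) ≈ 11.1652.
y_gold = 11.1652^0.46 ≈ 3.0340.
c_gold = y_gold − (n+g+δ)·k_gold = 3.0340 − 0.125·11.1652 ≈ 1.6384.

c_gold ≈ 1.638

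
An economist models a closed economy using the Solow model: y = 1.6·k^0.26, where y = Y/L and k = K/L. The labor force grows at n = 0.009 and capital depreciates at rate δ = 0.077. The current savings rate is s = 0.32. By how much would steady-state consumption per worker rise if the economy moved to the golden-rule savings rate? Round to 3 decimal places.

Δc ≈ 0.024

The effective depreciation rate is n + δ = 0.009 + 0.077 = 0.086.
Current steady state (s = 0.32): k* = (0.32·1.6/0.086)^(1/0.74) ≈ 11.1427, y* = 1.6·11.1427^0.26 ≈ 2.9946, c* = (1−0.32)·2.9946 ≈ 2.0363.
Maximizing c = f(k) − (n+δ)·k gives f'(k) = n+δ, i.e. 0.26·1.6·k^(0.26−1) = 0.086, so k_gold = (0.26·1.6/0.086)^(1/0.74) ≈ 8.4164.
y_gold = 1.6·8.4164^0.26 ≈ 2.7839, c_gold = y_gold − 0.086·k_gold ≈ 2.0601.
Gain: Δc = 2.0601 − 2.0363 ≈ 0.0238.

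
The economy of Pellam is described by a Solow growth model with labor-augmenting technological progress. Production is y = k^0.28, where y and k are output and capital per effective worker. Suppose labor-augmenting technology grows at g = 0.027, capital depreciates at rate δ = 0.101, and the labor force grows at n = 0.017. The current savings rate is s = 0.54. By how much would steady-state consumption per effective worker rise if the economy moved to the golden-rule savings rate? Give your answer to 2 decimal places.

Δc ≈ 0.16

Break-even investment rate: n + g + δ = 0.017 + 0.027 + 0.101 = 0.145.
Current steady state (s = 0.54): k* = (0.54/0.145)^(1/0.72) ≈ 6.2100, y* = 6.2100^0.28 ≈ 1.6675, c* = (1−0.54)·1.6675 ≈ 0.7670.
Maximizing c = f(k) − (n+g+δ)·k gives f'(k) = n+g+δ, i.e. 0.28·k^(0.28−1) = 0.145, so k_gold = (0.28/0.145)^(1/0.72) ≈ 2.4942.
y_gold = 2.4942^0.28 ≈ 1.2916, c_gold = y_gold − 0.145·k_gold ≈ 0.9300.
Gain: Δc = 0.9300 − 0.7670 ≈ 0.1629.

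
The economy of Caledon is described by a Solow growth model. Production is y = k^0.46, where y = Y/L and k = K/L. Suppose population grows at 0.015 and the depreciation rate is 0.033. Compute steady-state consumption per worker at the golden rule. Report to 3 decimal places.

c_gold ≈ 3.703

n + δ = 0.015 + 0.033 = 0.048.
At the golden rule the marginal product of capital equals n+δ: 0.46·k^(0.46−1) = 0.048. Solving, k_gold = (0.46/0.048)^(1/0.54) ≈ 65.7088.
y_gold = 65.7088^0.46 ≈ 6.8566.
c_gold = y_gold − (n+δ)·k_gold = 6.8566 − 0.048·65.7088 ≈ 3.7025.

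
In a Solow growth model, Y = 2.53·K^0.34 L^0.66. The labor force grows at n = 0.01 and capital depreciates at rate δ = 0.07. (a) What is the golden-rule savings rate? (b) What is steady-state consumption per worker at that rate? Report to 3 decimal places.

(a) s_gold = 0.340; (b) c_gold ≈ 5.676

n + δ = 0.01 + 0.07 = 0.08.
For Cobb-Douglas, s_gold equals capital's share: s_gold = 0.34.
Setting f'(k) = n+δ gives 0.34·2.53·k^(0.34−1) = 0.08, hence k_gold = (0.34·2.53/0.08)^(1/0.66) ≈ 36.5505.
y_gold = 2.53·36.5505^0.34 ≈ 8.6001; c_gold = (1−0.34)·y_gold ≈ 5.6761.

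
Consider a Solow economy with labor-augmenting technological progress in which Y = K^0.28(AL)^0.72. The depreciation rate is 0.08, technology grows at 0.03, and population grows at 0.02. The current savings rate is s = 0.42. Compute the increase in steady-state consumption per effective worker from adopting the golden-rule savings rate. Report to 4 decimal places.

n + g + δ = 0.02 + 0.03 + 0.08 = 0.13.
Current steady state (s = 0.42): k* = (0.42/0.13)^(1/0.72) ≈ 5.0976, y* = 5.0976^0.28 ≈ 1.5778, c* = (1−0.42)·1.5778 ≈ 0.9151.
Setting f'(k) = n+g+δ gives 0.28·k^(0.28−1) = 0.13, hence k_gold = (0.28/0.13)^(1/0.72) ≈ 2.9027.
y_gold = 2.9027^0.28 ≈ 1.3477, c_gold = y_gold − 0.13·k_gold ≈ 0.9703.
Gain: Δc = 0.9703 − 0.9151 ≈ 0.0552.

Δc ≈ 0.0552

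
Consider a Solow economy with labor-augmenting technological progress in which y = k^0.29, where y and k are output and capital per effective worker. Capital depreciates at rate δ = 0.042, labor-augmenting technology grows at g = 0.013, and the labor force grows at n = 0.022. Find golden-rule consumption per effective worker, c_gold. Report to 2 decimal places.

c_gold ≈ 1.22

Capital per effective worker breaks even when investment replaces (n + g + δ)·k; here n + g + δ = 0.077.
Setting f'(k) = n+g+δ gives 0.29·k^(0.29−1) = 0.077, hence k_gold = (0.29/0.077)^(1/0.71) ≈ 6.4735.
y_gold = 6.4735^0.29 ≈ 1.7188.
c_gold = y_gold − (n+g+δ)·k_gold = 1.7188 − 0.077·6.4735 ≈ 1.2204.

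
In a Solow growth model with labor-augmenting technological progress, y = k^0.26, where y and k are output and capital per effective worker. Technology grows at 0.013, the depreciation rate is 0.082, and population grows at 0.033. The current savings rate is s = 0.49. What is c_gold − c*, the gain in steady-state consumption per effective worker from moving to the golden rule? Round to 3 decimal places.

Δc ≈ 0.132

The effective depreciation rate is n + g + δ = 0.033 + 0.013 + 0.082 = 0.128.
Current steady state (s = 0.49): k* = (0.49/0.128)^(1/0.74) ≈ 6.1351, y* = 6.1351^0.26 ≈ 1.6026, c* = (1−0.49)·1.6026 ≈ 0.8173.
At the golden rule the marginal product of capital equals n+g+δ: 0.26·k^(0.26−1) = 0.128. Solving, k_gold = (0.26/0.128)^(1/0.74) ≈ 2.6055.
y_gold = 2.6055^0.26 ≈ 1.2827, c_gold = y_gold − 0.128·k_gold ≈ 0.9492.
Gain: Δc = 0.9492 − 0.8173 ≈ 0.1319.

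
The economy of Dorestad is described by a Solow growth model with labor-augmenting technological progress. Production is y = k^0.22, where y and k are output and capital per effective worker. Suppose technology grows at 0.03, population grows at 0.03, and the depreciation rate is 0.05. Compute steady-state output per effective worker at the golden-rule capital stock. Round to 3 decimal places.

y_gold ≈ 1.216

Break-even investment rate: n + g + δ = 0.03 + 0.03 + 0.05 = 0.11.
Setting f'(k) = n+g+δ gives 0.22·k^(0.22−1) = 0.11, hence k_gold = (0.22/0.11)^(1/0.78) ≈ 2.4318.
Output: y_gold = k_gold^0.22 = 2.4318^0.22 ≈ 1.2159.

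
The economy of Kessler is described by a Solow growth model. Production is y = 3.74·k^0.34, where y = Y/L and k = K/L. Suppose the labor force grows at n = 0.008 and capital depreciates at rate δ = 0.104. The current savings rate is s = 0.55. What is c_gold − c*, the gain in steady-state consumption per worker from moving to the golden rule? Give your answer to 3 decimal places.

n + δ = 0.008 + 0.104 = 0.112.
Current steady state (s = 0.55): k* = (0.55·3.74/0.112)^(1/0.66) ≈ 82.2576, y* = 3.74·82.2576^0.34 ≈ 16.7506, c* = (1−0.55)·16.7506 ≈ 7.5378.
Maximizing c = f(k) − (n+δ)·k gives f'(k) = n+δ, i.e. 0.34·3.74·k^(0.34−1) = 0.112, so k_gold = (0.34·3.74/0.112)^(1/0.66) ≈ 39.6904.
y_gold = 3.74·39.6904^0.34 ≈ 13.0745, c_gold = y_gold − 0.112·k_gold ≈ 8.6292.
Gain: Δc = 8.6292 − 7.5378 ≈ 1.0914.

Δc ≈ 1.091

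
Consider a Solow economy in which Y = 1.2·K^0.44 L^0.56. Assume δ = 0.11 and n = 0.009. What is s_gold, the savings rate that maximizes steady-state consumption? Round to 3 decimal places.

Capital per worker breaks even when investment replaces (n + δ)·k; here n + δ = 0.119.
At the golden rule MPK = n+δ, and in any Cobb-Douglas steady state s = (n+δ)·k/y = MPK·k/y = capital's share 0.44.

s_gold = 0.440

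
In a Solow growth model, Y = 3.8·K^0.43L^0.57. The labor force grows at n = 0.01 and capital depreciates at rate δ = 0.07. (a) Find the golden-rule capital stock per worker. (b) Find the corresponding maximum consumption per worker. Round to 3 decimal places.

(a) k_gold ≈ 198.852; (b) c_gold ≈ 21.088

The effective depreciation rate is n + δ = 0.01 + 0.07 = 0.08.
At the golden rule the marginal product of capital equals n+δ: 0.43·3.8·k^(0.43−1) = 0.08. Solving, k_gold = (0.43·3.8/0.08)^(1/0.57) ≈ 198.8520.
y_gold = 3.8·198.8520^0.43 ≈ 36.9957; c_gold = y_gold − 0.08·k_gold ≈ 21.0876.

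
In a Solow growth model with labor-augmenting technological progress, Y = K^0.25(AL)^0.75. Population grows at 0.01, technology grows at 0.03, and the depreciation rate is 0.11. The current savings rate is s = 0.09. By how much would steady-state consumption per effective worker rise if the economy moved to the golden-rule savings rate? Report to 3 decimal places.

Δc ≈ 0.122

Capital per effective worker breaks even when investment replaces (n + g + δ)·k; here n + g + δ = 0.15.
Current steady state (s = 0.09): k* = (0.09/0.15)^(1/0.75) ≈ 0.5061, y* = 0.5061^0.25 ≈ 0.8434, c* = (1−0.09)·0.8434 ≈ 0.7675.
At the golden rule the marginal product of capital equals n+g+δ: 0.25·k^(0.25−1) = 0.15. Solving, k_gold = (0.25/0.15)^(1/0.75) ≈ 1.9761.
y_gold = 1.9761^0.25 ≈ 1.1856, c_gold = y_gold − 0.15·k_gold ≈ 0.8892.
Gain: Δc = 0.8892 − 0.7675 ≈ 0.1217.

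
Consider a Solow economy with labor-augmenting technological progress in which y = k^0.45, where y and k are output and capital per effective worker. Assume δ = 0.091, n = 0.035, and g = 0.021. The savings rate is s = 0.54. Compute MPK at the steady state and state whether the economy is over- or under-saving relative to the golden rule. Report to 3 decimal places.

Break-even investment rate: n + g + δ = 0.035 + 0.021 + 0.091 = 0.147.
Steady-state k*: s·k^0.45 = 0.147·k gives k* = (0.54/0.147)^(1/0.55) ≈ 10.6515.
MPK = 0.45·10.6515^(-0.55) ≈ 0.1225.
MPK < n+g+δ = 0.147, so the economy is dynamically inefficient (over-saving).

over-saving; MPK ≈ 0.122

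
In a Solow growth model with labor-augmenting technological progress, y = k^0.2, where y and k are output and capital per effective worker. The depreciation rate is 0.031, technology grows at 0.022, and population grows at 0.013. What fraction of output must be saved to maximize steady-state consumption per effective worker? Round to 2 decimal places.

s_gold = 0.20

n + g + δ = 0.013 + 0.022 + 0.031 = 0.066.
At the golden rule MPK = n+g+δ, and in any Cobb-Douglas steady state s = (n+g+δ)·k/y = MPK·k/y = capital's share 0.2.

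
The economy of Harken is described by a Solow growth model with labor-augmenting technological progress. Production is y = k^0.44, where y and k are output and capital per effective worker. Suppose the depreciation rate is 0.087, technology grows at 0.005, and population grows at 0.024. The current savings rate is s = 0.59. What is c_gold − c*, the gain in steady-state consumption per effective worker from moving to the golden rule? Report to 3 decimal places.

Δc ≈ 0.125

Break-even investment rate: n + g + δ = 0.024 + 0.005 + 0.087 = 0.116.
Current steady state (s = 0.59): k* = (0.59/0.116)^(1/0.56) ≈ 18.2565, y* = 18.2565^0.44 ≈ 3.5894, c* = (1−0.59)·3.5894 ≈ 1.4717.
At the golden rule the marginal product of capital equals n+g+δ: 0.44·k^(0.44−1) = 0.116. Solving, k_gold = (0.44/0.116)^(1/0.56) ≈ 10.8123.
y_gold = 10.8123^0.44 ≈ 2.8505, c_gold = y_gold − 0.116·k_gold ≈ 1.5963.
Gain: Δc = 1.5963 − 1.4717 ≈ 0.1246.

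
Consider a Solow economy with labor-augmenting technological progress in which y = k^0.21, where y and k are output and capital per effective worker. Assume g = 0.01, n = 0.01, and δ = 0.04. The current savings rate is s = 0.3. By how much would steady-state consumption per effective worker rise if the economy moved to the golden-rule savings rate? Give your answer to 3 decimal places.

The effective depreciation rate is n + g + δ = 0.01 + 0.01 + 0.04 = 0.06.
Current steady state (s = 0.3): k* = (0.3/0.06)^(1/0.79) ≈ 7.6696, y* = 7.6696^0.21 ≈ 1.5339, c* = (1−0.3)·1.5339 ≈ 1.0737.
Setting f'(k) = n+g+δ gives 0.21·k^(0.21−1) = 0.06, hence k_gold = (0.21/0.06)^(1/0.79) ≈ 4.8831.
y_gold = 4.8831^0.21 ≈ 1.3952, c_gold = y_gold − 0.06·k_gold ≈ 1.1022.
Gain: Δc = 1.1022 − 1.0737 ≈ 0.0284.

Δc ≈ 0.028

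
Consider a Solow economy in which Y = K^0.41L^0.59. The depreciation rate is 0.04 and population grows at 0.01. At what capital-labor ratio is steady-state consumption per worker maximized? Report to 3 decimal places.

k_gold ≈ 35.386

Break-even investment rate: n + δ = 0.01 + 0.04 = 0.05.
At the golden rule the marginal product of capital equals n+δ: 0.41·k^(0.41−1) = 0.05. Solving, k_gold = (0.41/0.05)^(1/0.59) ≈ 35.3865.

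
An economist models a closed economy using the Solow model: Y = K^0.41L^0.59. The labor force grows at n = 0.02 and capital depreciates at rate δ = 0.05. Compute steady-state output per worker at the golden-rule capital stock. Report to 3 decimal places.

The effective depreciation rate is n + δ = 0.02 + 0.05 = 0.07.
Golden rule sets MPK = n+δ: 0.41·k^(0.41−1) = 0.07, so k_gold = (0.41/0.07)^(1/0.59) ≈ 20.0061.
Output: y_gold = k_gold^0.41 = 20.0061^0.41 ≈ 3.4157.

y_gold ≈ 3.416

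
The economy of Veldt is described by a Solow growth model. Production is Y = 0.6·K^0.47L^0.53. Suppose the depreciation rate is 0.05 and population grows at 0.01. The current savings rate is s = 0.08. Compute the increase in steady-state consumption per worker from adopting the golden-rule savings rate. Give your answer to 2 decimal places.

Δc ≈ 0.80

n + δ = 0.01 + 0.05 = 0.06.
Current steady state (s = 0.08): k* = (0.08·0.6/0.06)^(1/0.53) ≈ 0.6564, y* = 0.6·0.6564^0.47 ≈ 0.4923, c* = (1−0.08)·0.4923 ≈ 0.4529.
Setting f'(k) = n+δ gives 0.47·0.6·k^(0.47−1) = 0.06, hence k_gold = (0.47·0.6/0.06)^(1/0.53) ≈ 18.5400.
y_gold = 0.6·18.5400^0.47 ≈ 2.3668, c_gold = y_gold − 0.06·k_gold ≈ 1.2544.
Gain: Δc = 1.2544 − 0.4529 ≈ 0.8015.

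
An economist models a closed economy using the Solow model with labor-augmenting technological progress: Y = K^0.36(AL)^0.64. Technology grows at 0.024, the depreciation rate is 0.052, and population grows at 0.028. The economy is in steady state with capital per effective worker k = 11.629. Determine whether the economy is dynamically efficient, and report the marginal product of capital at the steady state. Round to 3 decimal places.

n + g + δ = 0.028 + 0.024 + 0.052 = 0.104.
MPK = 0.36·k^(0.36−1) = 0.36·11.629^(-0.64) ≈ 0.0749.
MPK < 0.104, so the economy is dynamically inefficient (over-saving).

dynamically inefficient; MPK ≈ 0.075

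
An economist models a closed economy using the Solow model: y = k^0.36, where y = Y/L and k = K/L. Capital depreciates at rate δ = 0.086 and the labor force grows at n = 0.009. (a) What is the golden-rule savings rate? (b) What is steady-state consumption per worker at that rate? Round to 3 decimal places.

Capital per worker breaks even when investment replaces (n + δ)·k; here n + δ = 0.095.
For Cobb-Douglas, s_gold equals capital's share: s_gold = 0.36.
Maximizing c = f(k) − (n+δ)·k gives f'(k) = n+δ, i.e. 0.36·k^(0.36−1) = 0.095, so k_gold = (0.36/0.095)^(1/0.64) ≈ 8.0173.
y_gold = 8.0173^0.36 ≈ 2.1157; c_gold = (1−0.36)·y_gold ≈ 1.3540.

(a) s_gold = 0.360; (b) c_gold ≈ 1.354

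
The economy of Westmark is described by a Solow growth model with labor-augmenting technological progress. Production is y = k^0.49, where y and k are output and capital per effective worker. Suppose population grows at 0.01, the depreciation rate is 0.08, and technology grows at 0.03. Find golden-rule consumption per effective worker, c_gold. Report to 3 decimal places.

The effective depreciation rate is n + g + δ = 0.01 + 0.03 + 0.08 = 0.12.
At the golden rule the marginal product of capital equals n+g+δ: 0.49·k^(0.49−1) = 0.12. Solving, k_gold = (0.49/0.12)^(1/0.51) ≈ 15.7786.
y_gold = 15.7786^0.49 ≈ 3.8641.
c_gold = y_gold − (n+g+δ)·k_gold = 3.8641 − 0.12·15.7786 ≈ 1.9707.

c_gold ≈ 1.971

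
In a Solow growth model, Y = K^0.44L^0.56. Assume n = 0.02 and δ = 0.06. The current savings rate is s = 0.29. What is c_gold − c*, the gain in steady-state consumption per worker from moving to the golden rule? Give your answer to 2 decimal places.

Break-even investment rate: n + δ = 0.02 + 0.06 = 0.08.
Current steady state (s = 0.29): k* = (0.29/0.08)^(1/0.56) ≈ 9.9716, y* = 9.9716^0.44 ≈ 2.7508, c* = (1−0.29)·2.7508 ≈ 1.9531.
Maximizing c = f(k) − (n+δ)·k gives f'(k) = n+δ, i.e. 0.44·k^(0.44−1) = 0.08, so k_gold = (0.44/0.08)^(1/0.56) ≈ 20.9931.
y_gold = 20.9931^0.44 ≈ 3.8169, c_gold = y_gold − 0.08·k_gold ≈ 2.1375.
Gain: Δc = 2.1375 − 1.9531 ≈ 0.1844.

Δc ≈ 0.18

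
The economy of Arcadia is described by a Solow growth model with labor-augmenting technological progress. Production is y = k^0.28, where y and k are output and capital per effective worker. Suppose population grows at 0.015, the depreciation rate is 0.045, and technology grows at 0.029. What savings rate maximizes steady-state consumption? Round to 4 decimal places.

s_gold = 0.2800

n + g + δ = 0.015 + 0.029 + 0.045 = 0.089.
At the golden rule MPK = n+g+δ, and in any Cobb-Douglas steady state s = (n+g+δ)·k/y = MPK·k/y = capital's share 0.28.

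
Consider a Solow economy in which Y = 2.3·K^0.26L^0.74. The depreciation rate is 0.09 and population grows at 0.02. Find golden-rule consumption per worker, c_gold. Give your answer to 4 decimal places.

n + δ = 0.02 + 0.09 = 0.11.
At the golden rule the marginal product of capital equals n+δ: 0.26·2.3·k^(0.26−1) = 0.11. Solving, k_gold = (0.26·2.3/0.11)^(1/0.74) ≈ 9.8551.
y_gold = 2.3·9.8551^0.26 ≈ 4.1695.
c_gold = y_gold − (n+δ)·k_gold = 4.1695 − 0.11·9.8551 ≈ 3.0854.

c_gold ≈ 3.0854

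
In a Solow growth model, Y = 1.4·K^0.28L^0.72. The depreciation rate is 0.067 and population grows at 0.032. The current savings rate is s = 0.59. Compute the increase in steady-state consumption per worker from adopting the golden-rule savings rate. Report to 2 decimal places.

The effective depreciation rate is n + δ = 0.032 + 0.067 = 0.099.
Current steady state (s = 0.59): k* = (0.59·1.4/0.099)^(1/0.72) ≈ 19.0391, y* = 1.4·19.0391^0.28 ≈ 3.1947, c* = (1−0.59)·3.1947 ≈ 1.3098.
Golden rule sets MPK = n+δ: 0.28·1.4·k^(0.28−1) = 0.099, so k_gold = (0.28·1.4/0.099)^(1/0.72) ≈ 6.7619.
y_gold = 1.4·6.7619^0.28 ≈ 2.3908, c_gold = y_gold − 0.099·k_gold ≈ 1.7214.
Gain: Δc = 1.7214 − 1.3098 ≈ 0.4116.

Δc ≈ 0.41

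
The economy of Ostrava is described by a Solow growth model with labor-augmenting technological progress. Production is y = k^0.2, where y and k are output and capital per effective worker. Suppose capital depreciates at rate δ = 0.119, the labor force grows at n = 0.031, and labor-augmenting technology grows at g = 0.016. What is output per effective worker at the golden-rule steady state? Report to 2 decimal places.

y_gold ≈ 1.05

The effective depreciation rate is n + g + δ = 0.031 + 0.016 + 0.119 = 0.166.
Golden rule sets MPK = n+g+δ: 0.2·k^(0.2−1) = 0.166, so k_gold = (0.2/0.166)^(1/0.8) ≈ 1.2623.
Output: y_gold = k_gold^0.2 = 1.2623^0.2 ≈ 1.0477.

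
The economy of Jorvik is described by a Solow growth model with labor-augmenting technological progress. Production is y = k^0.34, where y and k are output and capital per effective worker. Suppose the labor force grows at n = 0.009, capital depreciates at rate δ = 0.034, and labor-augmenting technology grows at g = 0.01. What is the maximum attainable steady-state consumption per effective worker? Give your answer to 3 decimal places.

Break-even investment rate: n + g + δ = 0.009 + 0.01 + 0.034 = 0.053.
Setting f'(k) = n+g+δ gives 0.34·k^(0.34−1) = 0.053, hence k_gold = (0.34/0.053)^(1/0.66) ≈ 16.7122.
y_gold = 16.7122^0.34 ≈ 2.6051.
c_gold = y_gold − (n+g+δ)·k_gold = 2.6051 − 0.053·16.7122 ≈ 1.7194.

c_gold ≈ 1.719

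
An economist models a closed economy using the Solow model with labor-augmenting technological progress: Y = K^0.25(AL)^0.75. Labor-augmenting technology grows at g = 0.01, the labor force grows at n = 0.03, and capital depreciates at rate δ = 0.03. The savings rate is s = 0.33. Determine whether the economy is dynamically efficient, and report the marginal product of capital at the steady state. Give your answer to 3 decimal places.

dynamically inefficient; MPK ≈ 0.053

n + g + δ = 0.03 + 0.01 + 0.03 = 0.07.
Steady-state k*: s·k^0.25 = 0.07·k gives k* = (0.33/0.07)^(1/0.75) ≈ 7.9047.
MPK = 0.25·7.9047^(-0.75) ≈ 0.0530.
MPK < n+g+δ = 0.07, so the economy is dynamically inefficient (over-saving).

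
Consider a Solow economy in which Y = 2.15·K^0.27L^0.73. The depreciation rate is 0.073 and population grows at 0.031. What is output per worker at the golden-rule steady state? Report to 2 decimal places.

n + δ = 0.031 + 0.073 = 0.104.
Setting f'(k) = n+δ gives 0.27·2.15·k^(0.27−1) = 0.104, hence k_gold = (0.27·2.15/0.104)^(1/0.73) ≈ 10.5432.
Output: y_gold = 2.15·k_gold^0.27 = 2.15·10.5432^0.27 ≈ 4.0611.

y_gold ≈ 4.06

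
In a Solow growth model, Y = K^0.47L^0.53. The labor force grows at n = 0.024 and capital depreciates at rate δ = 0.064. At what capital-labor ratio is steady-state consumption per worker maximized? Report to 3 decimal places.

n + δ = 0.024 + 0.064 = 0.088.
Setting f'(k) = n+δ gives 0.47·k^(0.47−1) = 0.088, hence k_gold = (0.47/0.088)^(1/0.53) ≈ 23.5971.

k_gold ≈ 23.597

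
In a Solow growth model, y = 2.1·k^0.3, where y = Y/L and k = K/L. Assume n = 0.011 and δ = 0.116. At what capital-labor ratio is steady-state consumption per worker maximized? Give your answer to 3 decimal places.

Capital per worker breaks even when investment replaces (n + δ)·k; here n + δ = 0.127.
Golden rule sets MPK = n+δ: 0.3·2.1·k^(0.3−1) = 0.127, so k_gold = (0.3·2.1/0.127)^(1/0.7) ≈ 9.8543.

k_gold ≈ 9.854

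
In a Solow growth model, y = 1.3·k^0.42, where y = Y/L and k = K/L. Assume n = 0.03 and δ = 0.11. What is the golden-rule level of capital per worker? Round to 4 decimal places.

n + δ = 0.03 + 0.11 = 0.14.
Maximizing c = f(k) − (n+δ)·k gives f'(k) = n+δ, i.e. 0.42·1.3·k^(0.42−1) = 0.14, so k_gold = (0.42·1.3/0.14)^(1/0.58) ≈ 10.4491.

k_gold ≈ 10.4491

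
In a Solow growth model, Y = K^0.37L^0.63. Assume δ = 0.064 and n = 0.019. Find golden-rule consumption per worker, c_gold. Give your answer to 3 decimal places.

n + δ = 0.019 + 0.064 = 0.083.
Setting f'(k) = n+δ gives 0.37·k^(0.37−1) = 0.083, hence k_gold = (0.37/0.083)^(1/0.63) ≈ 10.7240.
y_gold = 10.7240^0.37 ≈ 2.4056.
c_gold = y_gold − (n+δ)·k_gold = 2.4056 − 0.083·10.7240 ≈ 1.5156.

c_gold ≈ 1.516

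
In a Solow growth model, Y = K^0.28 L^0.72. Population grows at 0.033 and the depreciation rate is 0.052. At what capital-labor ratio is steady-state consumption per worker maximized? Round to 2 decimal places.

k_gold ≈ 5.24

n + δ = 0.033 + 0.052 = 0.085.
At the golden rule the marginal product of capital equals n+δ: 0.28·k^(0.28−1) = 0.085. Solving, k_gold = (0.28/0.085)^(1/0.72) ≈ 5.2370.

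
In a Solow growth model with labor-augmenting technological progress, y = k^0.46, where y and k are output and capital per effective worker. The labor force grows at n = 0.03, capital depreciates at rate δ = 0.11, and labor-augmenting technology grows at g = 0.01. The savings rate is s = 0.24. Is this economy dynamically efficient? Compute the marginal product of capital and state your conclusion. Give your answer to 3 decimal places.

dynamically efficient; MPK ≈ 0.288

Capital per effective worker breaks even when investment replaces (n + g + δ)·k; here n + g + δ = 0.15.
Steady-state k*: s·k^0.46 = 0.15·k gives k* = (0.24/0.15)^(1/0.54) ≈ 2.3878.
MPK = 0.46·2.3878^(-0.54) ≈ 0.2875.
MPK > n+g+δ = 0.15, so the economy is dynamically efficient (under-saving).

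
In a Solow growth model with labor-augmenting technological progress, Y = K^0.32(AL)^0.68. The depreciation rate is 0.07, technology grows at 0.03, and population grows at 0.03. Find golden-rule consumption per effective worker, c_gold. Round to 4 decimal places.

c_gold ≈ 1.0390

The effective depreciation rate is n + g + δ = 0.03 + 0.03 + 0.07 = 0.13.
Setting f'(k) = n+g+δ gives 0.32·k^(0.32−1) = 0.13, hence k_gold = (0.32/0.13)^(1/0.68) ≈ 3.7610.
y_gold = 3.7610^0.32 ≈ 1.5279.
c_gold = y_gold − (n+g+δ)·k_gold = 1.5279 − 0.13·3.7610 ≈ 1.0390.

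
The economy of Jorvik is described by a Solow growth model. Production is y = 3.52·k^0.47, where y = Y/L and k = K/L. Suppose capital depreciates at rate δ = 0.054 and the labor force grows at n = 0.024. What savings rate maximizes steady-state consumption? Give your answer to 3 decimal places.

s_gold = 0.470

Break-even investment rate: n + δ = 0.024 + 0.054 = 0.078.
At the golden rule MPK = n+δ, and in any Cobb-Douglas steady state s = (n+δ)·k/y = MPK·k/y = capital's share 0.47.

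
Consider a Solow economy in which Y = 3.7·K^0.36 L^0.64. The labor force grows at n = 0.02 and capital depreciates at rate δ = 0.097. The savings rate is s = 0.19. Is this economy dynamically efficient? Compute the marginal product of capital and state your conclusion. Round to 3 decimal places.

dynamically efficient; MPK ≈ 0.222

The effective depreciation rate is n + δ = 0.02 + 0.097 = 0.117.
Steady-state k*: s·A·k^0.36 = 0.117·k gives k* = (0.19·3.7/0.117)^(1/0.64) ≈ 16.4751.
MPK = 0.36·3.7·16.4751^(-0.64) ≈ 0.2217.
MPK > n+δ = 0.117, so the economy is dynamically efficient (under-saving).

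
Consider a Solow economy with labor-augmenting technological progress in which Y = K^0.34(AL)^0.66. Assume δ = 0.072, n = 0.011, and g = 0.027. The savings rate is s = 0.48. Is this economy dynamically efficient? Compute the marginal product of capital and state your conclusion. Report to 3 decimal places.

dynamically inefficient; MPK ≈ 0.078

n + g + δ = 0.011 + 0.027 + 0.072 = 0.11.
Steady-state k*: s·k^0.34 = 0.11·k gives k* = (0.48/0.11)^(1/0.66) ≈ 9.3211.
MPK = 0.34·9.3211^(-0.66) ≈ 0.0779.
MPK < n+g+δ = 0.11, so the economy is dynamically inefficient (over-saving).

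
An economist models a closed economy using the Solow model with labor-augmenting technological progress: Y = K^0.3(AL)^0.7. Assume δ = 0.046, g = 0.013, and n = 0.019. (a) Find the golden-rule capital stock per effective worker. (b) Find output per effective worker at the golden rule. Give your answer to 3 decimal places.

(a) k_gold ≈ 6.851; (b) y_gold ≈ 1.781

The effective depreciation rate is n + g + δ = 0.019 + 0.013 + 0.046 = 0.078.
Maximizing c = f(k) − (n+g+δ)·k gives f'(k) = n+g+δ, i.e. 0.3·k^(0.3−1) = 0.078, so k_gold = (0.3/0.078)^(1/0.7) ≈ 6.8510.
y_gold = 6.8510^0.3 ≈ 1.7813.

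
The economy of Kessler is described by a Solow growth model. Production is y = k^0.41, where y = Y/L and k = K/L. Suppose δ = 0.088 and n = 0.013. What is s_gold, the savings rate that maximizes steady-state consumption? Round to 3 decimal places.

s_gold = 0.410

n + δ = 0.013 + 0.088 = 0.101.
At the golden rule MPK = n+δ, and in any Cobb-Douglas steady state s = (n+δ)·k/y = MPK·k/y = capital's share 0.41.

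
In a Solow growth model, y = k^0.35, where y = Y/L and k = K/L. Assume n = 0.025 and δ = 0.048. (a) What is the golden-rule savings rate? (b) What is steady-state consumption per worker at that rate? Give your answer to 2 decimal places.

(a) s_gold = 0.35; (b) c_gold ≈ 1.51

n + δ = 0.025 + 0.048 = 0.073.
For Cobb-Douglas, s_gold equals capital's share: s_gold = 0.35.
Golden rule sets MPK = n+δ: 0.35·k^(0.35−1) = 0.073, so k_gold = (0.35/0.073)^(1/0.65) ≈ 11.1507.
y_gold = 11.1507^0.35 ≈ 2.3257; c_gold = (1−0.35)·y_gold ≈ 1.5117.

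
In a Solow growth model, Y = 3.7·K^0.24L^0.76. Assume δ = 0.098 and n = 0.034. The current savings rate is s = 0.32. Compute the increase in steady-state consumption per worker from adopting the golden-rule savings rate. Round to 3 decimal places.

Break-even investment rate: n + δ = 0.034 + 0.098 = 0.132.
Current steady state (s = 0.32): k* = (0.32·3.7/0.132)^(1/0.76) ≈ 17.9331, y* = 3.7·17.9331^0.24 ≈ 7.3974, c* = (1−0.32)·7.3974 ≈ 5.0302.
At the golden rule the marginal product of capital equals n+δ: 0.24·3.7·k^(0.24−1) = 0.132. Solving, k_gold = (0.24·3.7/0.132)^(1/0.76) ≈ 12.2818.
y_gold = 3.7·12.2818^0.24 ≈ 6.7550, c_gold = y_gold − 0.132·k_gold ≈ 5.1338.
Gain: Δc = 5.1338 − 5.0302 ≈ 0.1036.

Δc ≈ 0.104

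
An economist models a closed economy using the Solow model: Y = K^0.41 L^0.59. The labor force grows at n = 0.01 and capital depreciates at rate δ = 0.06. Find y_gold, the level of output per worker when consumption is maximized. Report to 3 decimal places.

y_gold ≈ 3.416

Capital per worker breaks even when investment replaces (n + δ)·k; here n + δ = 0.07.
Setting f'(k) = n+δ gives 0.41·k^(0.41−1) = 0.07, hence k_gold = (0.41/0.07)^(1/0.59) ≈ 20.0061.
Output: y_gold = k_gold^0.41 = 20.0061^0.41 ≈ 3.4157.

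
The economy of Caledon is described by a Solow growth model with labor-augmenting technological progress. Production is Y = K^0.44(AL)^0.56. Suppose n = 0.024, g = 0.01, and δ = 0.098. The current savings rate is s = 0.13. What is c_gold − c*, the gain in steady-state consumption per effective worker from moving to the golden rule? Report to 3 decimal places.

Break-even investment rate: n + g + δ = 0.024 + 0.01 + 0.098 = 0.132.
Current steady state (s = 0.13): k* = (0.13/0.132)^(1/0.56) ≈ 0.9731, y* = 0.9731^0.44 ≈ 0.9881, c* = (1−0.13)·0.9881 ≈ 0.8596.
At the golden rule the marginal product of capital equals n+g+δ: 0.44·k^(0.44−1) = 0.132. Solving, k_gold = (0.44/0.132)^(1/0.56) ≈ 8.5844.
y_gold = 8.5844^0.44 ≈ 2.5753, c_gold = y_gold − 0.132·k_gold ≈ 1.4422.
Gain: Δc = 1.4422 − 0.8596 ≈ 0.5826.

Δc ≈ 0.583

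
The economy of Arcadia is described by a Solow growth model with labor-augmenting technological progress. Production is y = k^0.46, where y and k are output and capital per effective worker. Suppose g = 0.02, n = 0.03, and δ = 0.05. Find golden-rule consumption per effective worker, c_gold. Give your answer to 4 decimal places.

c_gold ≈ 1.9814

Break-even investment rate: n + g + δ = 0.03 + 0.02 + 0.05 = 0.1.
Golden rule sets MPK = n+g+δ: 0.46·k^(0.46−1) = 0.1, so k_gold = (0.46/0.1)^(1/0.54) ≈ 16.8783.
y_gold = 16.8783^0.46 ≈ 3.6692.
c_gold = y_gold − (n+g+δ)·k_gold = 3.6692 − 0.1·16.8783 ≈ 1.9814.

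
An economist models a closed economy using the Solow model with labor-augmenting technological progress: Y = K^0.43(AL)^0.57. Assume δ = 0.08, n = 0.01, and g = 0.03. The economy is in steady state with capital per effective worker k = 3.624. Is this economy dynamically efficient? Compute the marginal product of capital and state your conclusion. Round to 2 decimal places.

n + g + δ = 0.01 + 0.03 + 0.08 = 0.12.
MPK = 0.43·k^(0.43−1) = 0.43·3.624^(-0.57) ≈ 0.2064.
MPK > 0.12, so the economy is dynamically efficient (under-saving).

dynamically efficient; MPK ≈ 0.21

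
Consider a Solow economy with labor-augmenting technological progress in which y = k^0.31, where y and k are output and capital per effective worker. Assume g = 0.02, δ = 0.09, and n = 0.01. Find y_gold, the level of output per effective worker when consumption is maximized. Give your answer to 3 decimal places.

y_gold ≈ 1.532

Capital per effective worker breaks even when investment replaces (n + g + δ)·k; here n + g + δ = 0.12.
Maximizing c = f(k) − (n+g+δ)·k gives f'(k) = n+g+δ, i.e. 0.31·k^(0.31−1) = 0.12, so k_gold = (0.31/0.12)^(1/0.69) ≈ 3.9570.
Output: y_gold = k_gold^0.31 = 3.9570^0.31 ≈ 1.5317.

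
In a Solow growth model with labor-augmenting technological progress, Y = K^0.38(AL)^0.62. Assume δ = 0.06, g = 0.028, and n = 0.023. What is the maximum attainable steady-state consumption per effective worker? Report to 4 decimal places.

Break-even investment rate: n + g + δ = 0.023 + 0.028 + 0.06 = 0.111.
At the golden rule the marginal product of capital equals n+g+δ: 0.38·k^(0.38−1) = 0.111. Solving, k_gold = (0.38/0.111)^(1/0.62) ≈ 7.2784.
y_gold = 7.2784^0.38 ≈ 2.1260.
c_gold = y_gold − (n+g+δ)·k_gold = 2.1260 − 0.111·7.2784 ≈ 1.3181.

c_gold ≈ 1.3181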